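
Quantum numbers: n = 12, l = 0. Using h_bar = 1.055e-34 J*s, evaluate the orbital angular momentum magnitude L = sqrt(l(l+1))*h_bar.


L = sqrt(l*(l+1)) * h_bar
= sqrt(0 * 1) * 1.055e-34
= sqrt(0) * 1.055e-34
= 0.0 * 1.055e-34
= 0.0000e+00 J*s

0.0000e+00


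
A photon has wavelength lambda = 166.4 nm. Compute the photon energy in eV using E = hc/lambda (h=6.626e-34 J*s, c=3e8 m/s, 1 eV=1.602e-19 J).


E = hc / lambda
= (6.626e-34)(3e8) / (166.4e-9)
= 1.9878e-25 / 1.6640e-07
= 1.1946e-18 J
Converting to eV: 1.1946e-18 / 1.602e-19
= 7.4569 eV

7.4569


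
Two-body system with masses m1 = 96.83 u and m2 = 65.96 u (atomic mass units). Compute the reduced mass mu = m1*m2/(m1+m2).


mu = m1 * m2 / (m1 + m2)
= 96.83 * 65.96 / (96.83 + 65.96)
= 6386.9068 / 162.79
= 39.234 u

39.234


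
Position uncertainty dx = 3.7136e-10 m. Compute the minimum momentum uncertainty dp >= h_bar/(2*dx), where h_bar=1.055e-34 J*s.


dp = h_bar / (2 * dx)
= 1.055e-34 / (2 * 3.7136e-10)
= 1.055e-34 / 7.4272e-10
= 1.4205e-25 kg*m/s

1.4205e-25


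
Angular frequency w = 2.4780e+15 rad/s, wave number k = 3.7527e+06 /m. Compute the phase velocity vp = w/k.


vp = w / k
= 2.4780e+15 / 3.7527e+06
= 6.6032e+08 m/s

6.6032e+08


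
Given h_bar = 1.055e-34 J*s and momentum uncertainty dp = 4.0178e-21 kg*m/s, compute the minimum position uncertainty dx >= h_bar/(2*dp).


dx = h_bar / (2 * dp)
= 1.055e-34 / (2 * 4.0178e-21)
= 1.055e-34 / 8.0356e-21
= 1.3129e-14 m

1.3129e-14


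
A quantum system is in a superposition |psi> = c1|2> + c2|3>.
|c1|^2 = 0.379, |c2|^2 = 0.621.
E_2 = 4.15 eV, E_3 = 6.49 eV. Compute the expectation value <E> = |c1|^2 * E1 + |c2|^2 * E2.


<E> = |c1|^2 * E1 + |c2|^2 * E2
= 0.379 * 4.15 + 0.621 * 6.49
= 1.5729 + 4.0303
= 5.6031 eV

5.6031


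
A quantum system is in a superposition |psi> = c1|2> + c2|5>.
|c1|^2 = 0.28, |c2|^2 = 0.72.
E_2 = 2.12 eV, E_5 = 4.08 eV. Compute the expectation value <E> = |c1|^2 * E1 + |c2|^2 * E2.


<E> = |c1|^2 * E1 + |c2|^2 * E2
= 0.28 * 2.12 + 0.72 * 4.08
= 0.5936 + 2.9376
= 3.5312 eV

3.5312


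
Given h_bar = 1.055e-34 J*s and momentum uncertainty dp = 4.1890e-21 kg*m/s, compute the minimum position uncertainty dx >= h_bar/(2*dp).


dx = h_bar / (2 * dp)
= 1.055e-34 / (2 * 4.1890e-21)
= 1.055e-34 / 8.3780e-21
= 1.2593e-14 m

1.2593e-14


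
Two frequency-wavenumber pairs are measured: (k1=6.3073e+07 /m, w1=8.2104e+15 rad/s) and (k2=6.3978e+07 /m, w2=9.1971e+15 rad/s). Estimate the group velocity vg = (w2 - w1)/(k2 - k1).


vg = (w2 - w1) / (k2 - k1)
= (9.1971e+15 - 8.2104e+15) / (6.3978e+07 - 6.3073e+07)
= 9.8670e+14 / 9.0500e+05
= 1.0903e+09 m/s

1.0903e+09


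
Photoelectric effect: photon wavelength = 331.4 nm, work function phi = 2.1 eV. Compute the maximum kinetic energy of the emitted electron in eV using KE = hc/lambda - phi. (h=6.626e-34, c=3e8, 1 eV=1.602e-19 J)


E_photon = hc / lambda
= (6.626e-34)(3e8) / (331.4e-9)
= 5.9982e-19 J
= 3.7442 eV
KE = E_photon - phi
= 3.7442 - 2.1
= 1.6442 eV

1.6442


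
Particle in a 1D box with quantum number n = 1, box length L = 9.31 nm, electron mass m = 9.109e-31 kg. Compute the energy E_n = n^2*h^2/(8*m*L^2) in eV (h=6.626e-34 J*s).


E = n^2 * h^2 / (8 * m * L^2)
= 1^2 * (6.626e-34)^2 / (8 * 9.109e-31 * (9.31e-9)^2)
= 1 * 4.3904e-67 / (8 * 9.109e-31 * 8.6676e-17)
= 6.9509e-22 J
= 0.0043 eV

0.0043


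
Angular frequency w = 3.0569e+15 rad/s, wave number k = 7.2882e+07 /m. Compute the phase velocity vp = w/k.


vp = w / k
= 3.0569e+15 / 7.2882e+07
= 4.1943e+07 m/s

4.1943e+07


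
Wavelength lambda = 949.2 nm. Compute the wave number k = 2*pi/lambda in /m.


k = 2 * pi / lambda
= 6.2832 / (949.2e-9)
= 6.2832 / 9.4920e-07
= 6.6195e+06 /m

6.6195e+06


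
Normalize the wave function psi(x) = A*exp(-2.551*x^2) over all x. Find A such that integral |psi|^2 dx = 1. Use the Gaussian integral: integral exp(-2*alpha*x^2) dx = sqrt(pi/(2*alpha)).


integral |psi|^2 dx = A^2 * sqrt(pi/(2*alpha)) = 1
A^2 = sqrt(2*alpha/pi)
= sqrt(2 * 2.551 / pi)
= 1.274369
A = sqrt(1.274369)
= 1.1289

1.1289


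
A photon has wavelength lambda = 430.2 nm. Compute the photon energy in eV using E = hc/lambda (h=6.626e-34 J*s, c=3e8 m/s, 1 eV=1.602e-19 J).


E = hc / lambda
= (6.626e-34)(3e8) / (430.2e-9)
= 1.9878e-25 / 4.3020e-07
= 4.6206e-19 J
Converting to eV: 4.6206e-19 / 1.602e-19
= 2.8843 eV

2.8843


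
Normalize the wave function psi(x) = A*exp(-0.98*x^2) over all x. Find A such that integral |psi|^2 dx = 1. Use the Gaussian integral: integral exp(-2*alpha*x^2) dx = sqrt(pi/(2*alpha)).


integral |psi|^2 dx = A^2 * sqrt(pi/(2*alpha)) = 1
A^2 = sqrt(2*alpha/pi)
= sqrt(2 * 0.98 / pi)
= 0.789865
A = sqrt(0.789865)
= 0.8887

0.8887


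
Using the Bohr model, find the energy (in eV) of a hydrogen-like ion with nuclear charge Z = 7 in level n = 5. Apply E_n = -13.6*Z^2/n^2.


E_n = -13.6 * Z^2 / n^2
= -13.6 * 7^2 / 5^2
= -13.6 * 49 / 25
= -26.656 eV

-26.656


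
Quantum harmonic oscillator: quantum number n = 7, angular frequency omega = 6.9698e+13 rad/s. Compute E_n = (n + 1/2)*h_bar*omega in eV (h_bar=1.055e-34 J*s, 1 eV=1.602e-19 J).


E = (n + 1/2) * h_bar * omega
= (7 + 0.5) * 1.055e-34 * 6.9698e+13
= 7.5 * 7.3531e-21
= 5.5149e-20 J
= 0.3442 eV

0.3442


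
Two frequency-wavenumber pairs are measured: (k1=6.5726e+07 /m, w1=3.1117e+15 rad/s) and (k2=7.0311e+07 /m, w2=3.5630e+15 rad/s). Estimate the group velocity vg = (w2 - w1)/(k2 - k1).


vg = (w2 - w1) / (k2 - k1)
= (3.5630e+15 - 3.1117e+15) / (7.0311e+07 - 6.5726e+07)
= 4.5130e+14 / 4.5850e+06
= 9.8430e+07 m/s

9.8430e+07


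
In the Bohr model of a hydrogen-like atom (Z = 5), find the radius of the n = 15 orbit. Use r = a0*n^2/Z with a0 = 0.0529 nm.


r = a0 * n^2 / Z
= 0.0529 * 15^2 / 5
= 0.0529 * 225 / 5
= 2.3805 nm

2.3805


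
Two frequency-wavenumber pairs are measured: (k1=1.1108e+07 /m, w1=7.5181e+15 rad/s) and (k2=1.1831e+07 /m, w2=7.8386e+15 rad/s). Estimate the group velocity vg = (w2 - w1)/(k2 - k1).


vg = (w2 - w1) / (k2 - k1)
= (7.8386e+15 - 7.5181e+15) / (1.1831e+07 - 1.1108e+07)
= 3.2050e+14 / 7.2300e+05
= 4.4329e+08 m/s

4.4329e+08


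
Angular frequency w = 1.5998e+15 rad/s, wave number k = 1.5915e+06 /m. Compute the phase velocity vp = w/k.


vp = w / k
= 1.5998e+15 / 1.5915e+06
= 1.0052e+09 m/s

1.0052e+09


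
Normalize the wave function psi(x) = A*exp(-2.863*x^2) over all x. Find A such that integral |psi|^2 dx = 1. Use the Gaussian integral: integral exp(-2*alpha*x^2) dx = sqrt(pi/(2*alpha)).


integral |psi|^2 dx = A^2 * sqrt(pi/(2*alpha)) = 1
A^2 = sqrt(2*alpha/pi)
= sqrt(2 * 2.863 / pi)
= 1.350053
A = sqrt(1.350053)
= 1.1619

1.1619


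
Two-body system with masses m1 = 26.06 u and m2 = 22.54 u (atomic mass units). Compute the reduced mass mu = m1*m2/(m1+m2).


mu = m1 * m2 / (m1 + m2)
= 26.06 * 22.54 / (26.06 + 22.54)
= 587.3924 / 48.6
= 12.0863 u

12.0863


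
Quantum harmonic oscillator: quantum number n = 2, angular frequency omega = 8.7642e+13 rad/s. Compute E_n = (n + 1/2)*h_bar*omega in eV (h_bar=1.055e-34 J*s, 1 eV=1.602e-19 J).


E = (n + 1/2) * h_bar * omega
= (2 + 0.5) * 1.055e-34 * 8.7642e+13
= 2.5 * 9.2462e-21
= 2.3116e-20 J
= 0.1443 eV

0.1443


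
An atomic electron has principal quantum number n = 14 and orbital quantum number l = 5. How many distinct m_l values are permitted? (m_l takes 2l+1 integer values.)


m_l ranges from -l to +l in integer steps
So m_l goes from -5 to +5
Count = 2l + 1 = 2*5 + 1
= 11

11


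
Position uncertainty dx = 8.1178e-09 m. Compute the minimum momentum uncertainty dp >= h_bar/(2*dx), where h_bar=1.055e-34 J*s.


dp = h_bar / (2 * dx)
= 1.055e-34 / (2 * 8.1178e-09)
= 1.055e-34 / 1.6236e-08
= 6.4981e-27 kg*m/s

6.4981e-27


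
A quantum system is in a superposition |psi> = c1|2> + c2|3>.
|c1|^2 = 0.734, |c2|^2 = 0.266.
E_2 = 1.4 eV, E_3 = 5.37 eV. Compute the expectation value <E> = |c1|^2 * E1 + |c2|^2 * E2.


<E> = |c1|^2 * E1 + |c2|^2 * E2
= 0.734 * 1.4 + 0.266 * 5.37
= 1.0276 + 1.4284
= 2.456 eV

2.456


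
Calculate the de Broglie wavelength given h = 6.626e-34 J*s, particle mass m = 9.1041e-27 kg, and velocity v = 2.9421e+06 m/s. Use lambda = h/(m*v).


lambda = h / (m * v)
= 6.626e-34 / (9.1041e-27 * 2.9421e+06)
= 6.626e-34 / 2.6785e-20
= 2.4738e-14 m

2.4738e-14


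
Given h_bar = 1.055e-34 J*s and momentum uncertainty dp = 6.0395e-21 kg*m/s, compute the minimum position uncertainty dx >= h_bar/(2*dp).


dx = h_bar / (2 * dp)
= 1.055e-34 / (2 * 6.0395e-21)
= 1.055e-34 / 1.2079e-20
= 8.7342e-15 m

8.7342e-15


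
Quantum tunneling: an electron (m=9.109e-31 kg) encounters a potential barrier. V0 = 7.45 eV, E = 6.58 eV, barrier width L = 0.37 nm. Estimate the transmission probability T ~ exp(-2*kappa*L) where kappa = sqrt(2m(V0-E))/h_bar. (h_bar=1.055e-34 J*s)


V0 - E = 0.87 eV = 1.3937e-19 J
kappa = sqrt(2 * m * (V0-E)) / h_bar
= sqrt(2 * 9.109e-31 * 1.3937e-19) / 1.055e-34
= 4.7763e+09 /m
2*kappa*L = 2 * 4.7763e+09 * 0.37e-9
= 3.5344
T = exp(-3.5344) = 2.917512e-02

2.917512e-02


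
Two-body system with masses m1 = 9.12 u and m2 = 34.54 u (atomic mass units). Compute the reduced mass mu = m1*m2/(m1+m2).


mu = m1 * m2 / (m1 + m2)
= 9.12 * 34.54 / (9.12 + 34.54)
= 315.0048 / 43.66
= 7.215 u

7.215


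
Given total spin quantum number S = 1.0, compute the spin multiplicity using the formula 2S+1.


Spin multiplicity = 2S + 1
= 2 * 1.0 + 1
= 2.0 + 1
= 3

3


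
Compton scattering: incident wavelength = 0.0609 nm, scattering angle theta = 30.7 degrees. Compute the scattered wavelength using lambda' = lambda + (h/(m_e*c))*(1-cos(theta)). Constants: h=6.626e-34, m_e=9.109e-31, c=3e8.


Compton wavelength: h/(m_e*c) = 2.4247e-12 m
d_lambda = 2.4247e-12 * (1 - cos(30.7 deg))
= 2.4247e-12 * 0.140148
= 3.3982e-13 m = 0.00034 nm
lambda' = 0.0609 + 0.00034
= 0.06124 nm

0.06124


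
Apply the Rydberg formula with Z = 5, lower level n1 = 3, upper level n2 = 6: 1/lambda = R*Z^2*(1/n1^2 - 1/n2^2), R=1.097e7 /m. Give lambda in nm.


1/lambda = R * Z^2 * (1/n1^2 - 1/n2^2)
= 1.097e7 * 5^2 * (1/3^2 - 1/6^2)
= 1.097e7 * 25 * (0.111111 - 0.027778)
= 2.2854e+07 /m
lambda = 1 / 2.2854e+07
= 43.7557 nm

43.7557


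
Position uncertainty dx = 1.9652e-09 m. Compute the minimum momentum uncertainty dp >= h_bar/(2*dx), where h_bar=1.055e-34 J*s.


dp = h_bar / (2 * dx)
= 1.055e-34 / (2 * 1.9652e-09)
= 1.055e-34 / 3.9304e-09
= 2.6842e-26 kg*m/s

2.6842e-26


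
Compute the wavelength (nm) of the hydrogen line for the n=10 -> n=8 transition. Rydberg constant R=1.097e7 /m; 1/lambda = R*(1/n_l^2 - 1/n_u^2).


1/lambda = R * (1/n_l^2 - 1/n_u^2)
= 1.097e7 * (1/8^2 - 1/10^2)
= 1.097e7 * (0.015625 - 0.01)
= 1.097e7 * 0.005625
= 6.1706e+04 /m
lambda = 1 / 6.1706e+04 = 16205.8138 nm

16205.8138


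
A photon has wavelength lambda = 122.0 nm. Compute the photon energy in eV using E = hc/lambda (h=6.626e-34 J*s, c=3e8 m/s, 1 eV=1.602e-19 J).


E = hc / lambda
= (6.626e-34)(3e8) / (122.0e-9)
= 1.9878e-25 / 1.2200e-07
= 1.6293e-18 J
Converting to eV: 1.6293e-18 / 1.602e-19
= 10.1707 eV

10.1707


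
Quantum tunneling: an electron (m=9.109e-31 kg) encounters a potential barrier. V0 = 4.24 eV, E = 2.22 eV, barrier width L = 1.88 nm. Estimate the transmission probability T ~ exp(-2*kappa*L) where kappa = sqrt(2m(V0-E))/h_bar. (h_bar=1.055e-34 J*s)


V0 - E = 2.02 eV = 3.2360e-19 J
kappa = sqrt(2 * m * (V0-E)) / h_bar
= sqrt(2 * 9.109e-31 * 3.2360e-19) / 1.055e-34
= 7.2779e+09 /m
2*kappa*L = 2 * 7.2779e+09 * 1.88e-9
= 27.3648
T = exp(-27.3648) = 1.304991e-12

1.304991e-12


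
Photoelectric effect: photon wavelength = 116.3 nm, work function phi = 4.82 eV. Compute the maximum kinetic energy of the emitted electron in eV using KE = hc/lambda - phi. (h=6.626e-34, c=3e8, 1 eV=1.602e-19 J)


E_photon = hc / lambda
= (6.626e-34)(3e8) / (116.3e-9)
= 1.7092e-18 J
= 10.6692 eV
KE = E_photon - phi
= 10.6692 - 4.82
= 5.8492 eV

5.8492


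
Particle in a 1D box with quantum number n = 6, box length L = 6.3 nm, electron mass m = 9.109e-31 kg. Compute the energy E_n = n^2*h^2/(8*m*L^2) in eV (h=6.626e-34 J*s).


E = n^2 * h^2 / (8 * m * L^2)
= 6^2 * (6.626e-34)^2 / (8 * 9.109e-31 * (6.3e-9)^2)
= 36 * 4.3904e-67 / (8 * 9.109e-31 * 3.9690e-17)
= 5.4647e-20 J
= 0.3411 eV

0.3411


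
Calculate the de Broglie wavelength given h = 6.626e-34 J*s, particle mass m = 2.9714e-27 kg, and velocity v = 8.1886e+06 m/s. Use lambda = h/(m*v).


lambda = h / (m * v)
= 6.626e-34 / (2.9714e-27 * 8.1886e+06)
= 6.626e-34 / 2.4332e-20
= 2.7232e-14 m

2.7232e-14


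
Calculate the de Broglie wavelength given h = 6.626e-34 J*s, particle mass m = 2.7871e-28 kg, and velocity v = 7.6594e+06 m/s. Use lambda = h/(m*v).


lambda = h / (m * v)
= 6.626e-34 / (2.7871e-28 * 7.6594e+06)
= 6.626e-34 / 2.1348e-21
= 3.1039e-13 m

3.1039e-13


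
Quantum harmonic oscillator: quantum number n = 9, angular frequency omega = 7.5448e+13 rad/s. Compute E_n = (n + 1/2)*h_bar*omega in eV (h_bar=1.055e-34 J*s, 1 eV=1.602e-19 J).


E = (n + 1/2) * h_bar * omega
= (9 + 0.5) * 1.055e-34 * 7.5448e+13
= 9.5 * 7.9598e-21
= 7.5618e-20 J
= 0.472 eV

0.472


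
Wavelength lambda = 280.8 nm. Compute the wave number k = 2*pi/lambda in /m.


k = 2 * pi / lambda
= 6.2832 / (280.8e-9)
= 6.2832 / 2.8080e-07
= 2.2376e+07 /m

2.2376e+07


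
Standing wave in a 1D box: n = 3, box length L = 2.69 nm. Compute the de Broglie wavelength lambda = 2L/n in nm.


lambda = 2L / n
= 2 * 2.69 / 3
= 5.38 / 3
= 1.7933 nm

1.7933


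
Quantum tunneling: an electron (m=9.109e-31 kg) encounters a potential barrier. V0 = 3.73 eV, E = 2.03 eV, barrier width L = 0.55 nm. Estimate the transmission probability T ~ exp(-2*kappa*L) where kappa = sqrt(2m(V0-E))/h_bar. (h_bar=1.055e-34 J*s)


V0 - E = 1.7 eV = 2.7234e-19 J
kappa = sqrt(2 * m * (V0-E)) / h_bar
= sqrt(2 * 9.109e-31 * 2.7234e-19) / 1.055e-34
= 6.6766e+09 /m
2*kappa*L = 2 * 6.6766e+09 * 0.55e-9
= 7.3442
T = exp(-7.3442) = 6.463106e-04

6.463106e-04


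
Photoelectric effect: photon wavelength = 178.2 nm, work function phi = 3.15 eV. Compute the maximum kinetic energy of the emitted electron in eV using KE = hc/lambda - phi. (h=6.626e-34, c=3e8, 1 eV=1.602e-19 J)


E_photon = hc / lambda
= (6.626e-34)(3e8) / (178.2e-9)
= 1.1155e-18 J
= 6.9631 eV
KE = E_photon - phi
= 6.9631 - 3.15
= 3.8131 eV

3.8131


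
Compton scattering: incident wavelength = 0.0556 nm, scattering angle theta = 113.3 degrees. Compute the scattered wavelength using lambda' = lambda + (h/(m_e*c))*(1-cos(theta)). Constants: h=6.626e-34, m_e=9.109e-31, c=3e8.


Compton wavelength: h/(m_e*c) = 2.4247e-12 m
d_lambda = 2.4247e-12 * (1 - cos(113.3 deg))
= 2.4247e-12 * 1.395546
= 3.3838e-12 m = 0.003384 nm
lambda' = 0.0556 + 0.003384
= 0.058984 nm

0.058984


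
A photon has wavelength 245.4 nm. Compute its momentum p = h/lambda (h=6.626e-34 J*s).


p = h / lambda
= 6.626e-34 / (245.4e-9)
= 6.626e-34 / 2.4540e-07
= 2.7001e-27 kg*m/s

2.7001e-27


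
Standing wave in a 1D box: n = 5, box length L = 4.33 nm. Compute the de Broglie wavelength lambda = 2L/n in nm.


lambda = 2L / n
= 2 * 4.33 / 5
= 8.66 / 5
= 1.732 nm

1.732


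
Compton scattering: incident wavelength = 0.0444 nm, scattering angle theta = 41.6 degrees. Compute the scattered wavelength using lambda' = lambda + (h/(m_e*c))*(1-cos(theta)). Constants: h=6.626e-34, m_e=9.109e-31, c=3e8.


Compton wavelength: h/(m_e*c) = 2.4247e-12 m
d_lambda = 2.4247e-12 * (1 - cos(41.6 deg))
= 2.4247e-12 * 0.252202
= 6.1152e-13 m = 0.000612 nm
lambda' = 0.0444 + 0.000612
= 0.045012 nm

0.045012


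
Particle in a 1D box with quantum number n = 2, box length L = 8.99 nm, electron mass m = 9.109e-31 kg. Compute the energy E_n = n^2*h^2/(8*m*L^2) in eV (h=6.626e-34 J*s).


E = n^2 * h^2 / (8 * m * L^2)
= 2^2 * (6.626e-34)^2 / (8 * 9.109e-31 * (8.99e-9)^2)
= 4 * 4.3904e-67 / (8 * 9.109e-31 * 8.0820e-17)
= 2.9818e-21 J
= 0.0186 eV

0.0186


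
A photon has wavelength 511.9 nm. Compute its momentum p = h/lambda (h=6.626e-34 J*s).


p = h / lambda
= 6.626e-34 / (511.9e-9)
= 6.626e-34 / 5.1190e-07
= 1.2944e-27 kg*m/s

1.2944e-27


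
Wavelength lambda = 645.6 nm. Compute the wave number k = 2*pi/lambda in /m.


k = 2 * pi / lambda
= 6.2832 / (645.6e-9)
= 6.2832 / 6.4560e-07
= 9.7323e+06 /m

9.7323e+06


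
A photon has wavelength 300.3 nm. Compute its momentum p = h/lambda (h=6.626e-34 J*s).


p = h / lambda
= 6.626e-34 / (300.3e-9)
= 6.626e-34 / 3.0030e-07
= 2.2065e-27 kg*m/s

2.2065e-27


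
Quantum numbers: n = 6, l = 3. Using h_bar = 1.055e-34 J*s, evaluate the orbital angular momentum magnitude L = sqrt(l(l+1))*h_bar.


L = sqrt(l*(l+1)) * h_bar
= sqrt(3 * 4) * 1.055e-34
= sqrt(12) * 1.055e-34
= 3.4641 * 1.055e-34
= 3.6546e-34 J*s

3.6546e-34


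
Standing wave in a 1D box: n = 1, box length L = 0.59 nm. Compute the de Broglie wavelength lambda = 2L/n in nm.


lambda = 2L / n
= 2 * 0.59 / 1
= 1.18 / 1
= 1.18 nm

1.18


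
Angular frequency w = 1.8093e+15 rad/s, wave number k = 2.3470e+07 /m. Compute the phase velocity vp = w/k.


vp = w / k
= 1.8093e+15 / 2.3470e+07
= 7.7090e+07 m/s

7.7090e+07


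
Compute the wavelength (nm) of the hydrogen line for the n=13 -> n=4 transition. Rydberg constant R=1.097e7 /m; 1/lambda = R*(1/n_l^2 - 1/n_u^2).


1/lambda = R * (1/n_l^2 - 1/n_u^2)
= 1.097e7 * (1/4^2 - 1/13^2)
= 1.097e7 * (0.0625 - 0.005917)
= 1.097e7 * 0.056583
= 6.2071e+05 /m
lambda = 1 / 6.2071e+05 = 1611.0486 nm

1611.0486


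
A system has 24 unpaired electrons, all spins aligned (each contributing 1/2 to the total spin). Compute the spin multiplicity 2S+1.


Total spin S = N * (1/2) = 24 * 0.5 = 12.0
Spin multiplicity = 2S + 1
= 2 * 12.0 + 1
= 25

25


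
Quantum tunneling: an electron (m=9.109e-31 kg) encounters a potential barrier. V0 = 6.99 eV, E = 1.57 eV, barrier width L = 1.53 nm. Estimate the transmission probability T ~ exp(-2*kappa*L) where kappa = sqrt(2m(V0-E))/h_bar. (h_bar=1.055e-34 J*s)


V0 - E = 5.42 eV = 8.6828e-19 J
kappa = sqrt(2 * m * (V0-E)) / h_bar
= sqrt(2 * 9.109e-31 * 8.6828e-19) / 1.055e-34
= 1.1921e+10 /m
2*kappa*L = 2 * 1.1921e+10 * 1.53e-9
= 36.4796
T = exp(-36.4796) = 1.435839e-16

1.435839e-16


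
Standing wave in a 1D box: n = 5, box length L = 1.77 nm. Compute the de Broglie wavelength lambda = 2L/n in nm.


lambda = 2L / n
= 2 * 1.77 / 5
= 3.54 / 5
= 0.708 nm

0.708


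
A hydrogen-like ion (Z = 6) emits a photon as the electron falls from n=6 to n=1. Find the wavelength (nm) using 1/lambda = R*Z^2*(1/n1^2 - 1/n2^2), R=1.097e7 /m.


1/lambda = R * Z^2 * (1/n1^2 - 1/n2^2)
= 1.097e7 * 6^2 * (1/1^2 - 1/6^2)
= 1.097e7 * 36 * (1.0 - 0.027778)
= 3.8395e+08 /m
lambda = 1 / 3.8395e+08
= 2.6045 nm

2.6045


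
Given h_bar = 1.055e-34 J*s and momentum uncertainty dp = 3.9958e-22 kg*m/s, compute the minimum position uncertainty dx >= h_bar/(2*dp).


dx = h_bar / (2 * dp)
= 1.055e-34 / (2 * 3.9958e-22)
= 1.055e-34 / 7.9916e-22
= 1.3201e-13 m

1.3201e-13


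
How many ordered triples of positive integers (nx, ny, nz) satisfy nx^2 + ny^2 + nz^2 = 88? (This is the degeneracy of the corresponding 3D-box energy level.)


Enumerate all (nx, ny, nz) with nx^2 + ny^2 + nz^2 = 88:
(4,6,6)
(6,4,6)
(6,6,4)
Total degeneracy = 3

3


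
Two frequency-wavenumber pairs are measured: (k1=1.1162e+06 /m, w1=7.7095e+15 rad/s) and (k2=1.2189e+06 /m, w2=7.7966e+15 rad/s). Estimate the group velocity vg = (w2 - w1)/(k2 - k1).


vg = (w2 - w1) / (k2 - k1)
= (7.7966e+15 - 7.7095e+15) / (1.2189e+06 - 1.1162e+06)
= 8.7100e+13 / 1.0270e+05
= 8.4810e+08 m/s

8.4810e+08


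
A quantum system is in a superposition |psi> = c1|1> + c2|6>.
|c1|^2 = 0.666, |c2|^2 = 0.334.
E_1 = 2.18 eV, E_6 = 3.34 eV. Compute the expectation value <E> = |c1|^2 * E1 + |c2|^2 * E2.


<E> = |c1|^2 * E1 + |c2|^2 * E2
= 0.666 * 2.18 + 0.334 * 3.34
= 1.4519 + 1.1156
= 2.5674 eV

2.5674


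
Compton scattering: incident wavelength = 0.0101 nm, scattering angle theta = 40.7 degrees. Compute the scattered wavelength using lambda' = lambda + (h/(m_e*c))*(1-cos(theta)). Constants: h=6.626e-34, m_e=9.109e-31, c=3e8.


Compton wavelength: h/(m_e*c) = 2.4247e-12 m
d_lambda = 2.4247e-12 * (1 - cos(40.7 deg))
= 2.4247e-12 * 0.241866
= 5.8645e-13 m = 0.000586 nm
lambda' = 0.0101 + 0.000586
= 0.010686 nm

0.010686


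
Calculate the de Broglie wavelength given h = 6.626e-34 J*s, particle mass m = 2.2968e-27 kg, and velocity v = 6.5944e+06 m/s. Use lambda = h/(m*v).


lambda = h / (m * v)
= 6.626e-34 / (2.2968e-27 * 6.5944e+06)
= 6.626e-34 / 1.5146e-20
= 4.3747e-14 m

4.3747e-14


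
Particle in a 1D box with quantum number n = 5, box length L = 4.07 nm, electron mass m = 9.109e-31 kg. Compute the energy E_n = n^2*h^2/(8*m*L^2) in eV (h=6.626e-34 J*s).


E = n^2 * h^2 / (8 * m * L^2)
= 5^2 * (6.626e-34)^2 / (8 * 9.109e-31 * (4.07e-9)^2)
= 25 * 4.3904e-67 / (8 * 9.109e-31 * 1.6565e-17)
= 9.0927e-20 J
= 0.5676 eV

0.5676


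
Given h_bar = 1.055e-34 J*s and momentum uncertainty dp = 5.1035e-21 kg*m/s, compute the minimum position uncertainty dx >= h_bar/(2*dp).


dx = h_bar / (2 * dp)
= 1.055e-34 / (2 * 5.1035e-21)
= 1.055e-34 / 1.0207e-20
= 1.0336e-14 m

1.0336e-14


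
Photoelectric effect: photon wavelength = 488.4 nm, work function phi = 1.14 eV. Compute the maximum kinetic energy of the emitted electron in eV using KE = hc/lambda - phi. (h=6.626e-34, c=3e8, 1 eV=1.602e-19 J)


E_photon = hc / lambda
= (6.626e-34)(3e8) / (488.4e-9)
= 4.0700e-19 J
= 2.5406 eV
KE = E_photon - phi
= 2.5406 - 1.14
= 1.4006 eV

1.4006


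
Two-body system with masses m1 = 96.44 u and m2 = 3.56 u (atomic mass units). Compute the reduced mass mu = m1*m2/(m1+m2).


mu = m1 * m2 / (m1 + m2)
= 96.44 * 3.56 / (96.44 + 3.56)
= 343.3264 / 100.0
= 3.4333 u

3.4333


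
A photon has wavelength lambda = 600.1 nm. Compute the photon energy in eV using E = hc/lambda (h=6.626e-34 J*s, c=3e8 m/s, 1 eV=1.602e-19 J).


E = hc / lambda
= (6.626e-34)(3e8) / (600.1e-9)
= 1.9878e-25 / 6.0010e-07
= 3.3124e-19 J
Converting to eV: 3.3124e-19 / 1.602e-19
= 2.0677 eV

2.0677


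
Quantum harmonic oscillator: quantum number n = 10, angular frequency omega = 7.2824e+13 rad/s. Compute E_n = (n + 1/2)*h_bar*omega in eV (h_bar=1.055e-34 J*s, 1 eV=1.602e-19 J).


E = (n + 1/2) * h_bar * omega
= (10 + 0.5) * 1.055e-34 * 7.2824e+13
= 10.5 * 7.6829e-21
= 8.0671e-20 J
= 0.5036 eV

0.5036


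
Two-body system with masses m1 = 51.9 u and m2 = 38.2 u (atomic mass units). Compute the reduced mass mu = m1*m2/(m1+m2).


mu = m1 * m2 / (m1 + m2)
= 51.9 * 38.2 / (51.9 + 38.2)
= 1982.58 / 90.1
= 22.0042 u

22.0042


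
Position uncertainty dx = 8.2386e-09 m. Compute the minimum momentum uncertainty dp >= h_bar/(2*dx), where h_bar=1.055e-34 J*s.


dp = h_bar / (2 * dx)
= 1.055e-34 / (2 * 8.2386e-09)
= 1.055e-34 / 1.6477e-08
= 6.4028e-27 kg*m/s

6.4028e-27


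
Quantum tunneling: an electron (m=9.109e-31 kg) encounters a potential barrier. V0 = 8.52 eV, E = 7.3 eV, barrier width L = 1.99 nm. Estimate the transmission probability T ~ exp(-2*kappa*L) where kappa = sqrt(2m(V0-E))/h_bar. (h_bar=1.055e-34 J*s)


V0 - E = 1.22 eV = 1.9544e-19 J
kappa = sqrt(2 * m * (V0-E)) / h_bar
= sqrt(2 * 9.109e-31 * 1.9544e-19) / 1.055e-34
= 5.6560e+09 /m
2*kappa*L = 2 * 5.6560e+09 * 1.99e-9
= 22.5109
T = exp(-22.5109) = 1.673619e-10

1.673619e-10


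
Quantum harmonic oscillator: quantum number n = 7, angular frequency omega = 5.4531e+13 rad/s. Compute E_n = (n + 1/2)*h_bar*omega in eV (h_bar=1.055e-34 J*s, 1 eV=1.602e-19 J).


E = (n + 1/2) * h_bar * omega
= (7 + 0.5) * 1.055e-34 * 5.4531e+13
= 7.5 * 5.7530e-21
= 4.3148e-20 J
= 0.2693 eV

0.2693


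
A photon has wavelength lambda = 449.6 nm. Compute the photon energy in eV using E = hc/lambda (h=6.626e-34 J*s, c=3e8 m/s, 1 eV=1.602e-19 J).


E = hc / lambda
= (6.626e-34)(3e8) / (449.6e-9)
= 1.9878e-25 / 4.4960e-07
= 4.4213e-19 J
Converting to eV: 4.4213e-19 / 1.602e-19
= 2.7598 eV

2.7598


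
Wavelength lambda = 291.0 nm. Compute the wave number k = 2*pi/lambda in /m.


k = 2 * pi / lambda
= 6.2832 / (291.0e-9)
= 6.2832 / 2.9100e-07
= 2.1592e+07 /m

2.1592e+07


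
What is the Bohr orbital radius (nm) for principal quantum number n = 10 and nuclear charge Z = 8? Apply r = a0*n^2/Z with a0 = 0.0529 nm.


r = a0 * n^2 / Z
= 0.0529 * 10^2 / 8
= 0.0529 * 100 / 8
= 0.6613 nm

0.6613


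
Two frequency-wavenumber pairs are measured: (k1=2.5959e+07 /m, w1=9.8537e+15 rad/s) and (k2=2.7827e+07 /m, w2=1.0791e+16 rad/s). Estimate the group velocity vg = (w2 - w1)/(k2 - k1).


vg = (w2 - w1) / (k2 - k1)
= (1.0791e+16 - 9.8537e+15) / (2.7827e+07 - 2.5959e+07)
= 9.3730e+14 / 1.8680e+06
= 5.0177e+08 m/s

5.0177e+08


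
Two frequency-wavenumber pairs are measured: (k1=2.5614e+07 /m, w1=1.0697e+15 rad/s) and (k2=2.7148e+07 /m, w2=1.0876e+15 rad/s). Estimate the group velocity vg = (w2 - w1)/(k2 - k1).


vg = (w2 - w1) / (k2 - k1)
= (1.0876e+15 - 1.0697e+15) / (2.7148e+07 - 2.5614e+07)
= 1.7900e+13 / 1.5340e+06
= 1.1669e+07 m/s

1.1669e+07


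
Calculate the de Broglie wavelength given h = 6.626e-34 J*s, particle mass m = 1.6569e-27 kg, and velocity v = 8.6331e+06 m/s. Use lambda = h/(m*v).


lambda = h / (m * v)
= 6.626e-34 / (1.6569e-27 * 8.6331e+06)
= 6.626e-34 / 1.4304e-20
= 4.6322e-14 m

4.6322e-14


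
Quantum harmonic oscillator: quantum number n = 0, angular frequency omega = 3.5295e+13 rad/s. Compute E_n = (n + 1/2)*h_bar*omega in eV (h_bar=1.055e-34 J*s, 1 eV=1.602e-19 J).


E = (n + 1/2) * h_bar * omega
= (0 + 0.5) * 1.055e-34 * 3.5295e+13
= 0.5 * 3.7236e-21
= 1.8618e-21 J
= 0.0116 eV

0.0116


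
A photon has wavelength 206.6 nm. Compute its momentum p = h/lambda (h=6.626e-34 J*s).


p = h / lambda
= 6.626e-34 / (206.6e-9)
= 6.626e-34 / 2.0660e-07
= 3.2072e-27 kg*m/s

3.2072e-27


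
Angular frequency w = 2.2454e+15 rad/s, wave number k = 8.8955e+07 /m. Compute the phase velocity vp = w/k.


vp = w / k
= 2.2454e+15 / 8.8955e+07
= 2.5242e+07 m/s

2.5242e+07


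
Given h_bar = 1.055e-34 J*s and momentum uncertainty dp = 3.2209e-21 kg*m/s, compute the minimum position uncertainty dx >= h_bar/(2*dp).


dx = h_bar / (2 * dp)
= 1.055e-34 / (2 * 3.2209e-21)
= 1.055e-34 / 6.4418e-21
= 1.6377e-14 m

1.6377e-14


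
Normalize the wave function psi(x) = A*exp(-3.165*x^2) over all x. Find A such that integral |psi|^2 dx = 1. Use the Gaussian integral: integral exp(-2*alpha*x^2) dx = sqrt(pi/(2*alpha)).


integral |psi|^2 dx = A^2 * sqrt(pi/(2*alpha)) = 1
A^2 = sqrt(2*alpha/pi)
= sqrt(2 * 3.165 / pi)
= 1.419472
A = sqrt(1.419472)
= 1.1914

1.1914


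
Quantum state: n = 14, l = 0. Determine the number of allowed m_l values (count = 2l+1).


m_l ranges from -l to +l in integer steps
So m_l goes from -0 to +0
Count = 2l + 1 = 2*0 + 1
= 1

1


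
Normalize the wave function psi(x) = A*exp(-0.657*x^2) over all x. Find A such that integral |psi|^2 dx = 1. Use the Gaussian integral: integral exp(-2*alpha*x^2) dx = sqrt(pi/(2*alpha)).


integral |psi|^2 dx = A^2 * sqrt(pi/(2*alpha)) = 1
A^2 = sqrt(2*alpha/pi)
= sqrt(2 * 0.657 / pi)
= 0.64673
A = sqrt(0.64673)
= 0.8042

0.8042


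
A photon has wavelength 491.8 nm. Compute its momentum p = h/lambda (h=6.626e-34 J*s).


p = h / lambda
= 6.626e-34 / (491.8e-9)
= 6.626e-34 / 4.9180e-07
= 1.3473e-27 kg*m/s

1.3473e-27


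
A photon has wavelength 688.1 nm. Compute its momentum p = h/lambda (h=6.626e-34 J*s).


p = h / lambda
= 6.626e-34 / (688.1e-9)
= 6.626e-34 / 6.8810e-07
= 9.6294e-28 kg*m/s

9.6294e-28


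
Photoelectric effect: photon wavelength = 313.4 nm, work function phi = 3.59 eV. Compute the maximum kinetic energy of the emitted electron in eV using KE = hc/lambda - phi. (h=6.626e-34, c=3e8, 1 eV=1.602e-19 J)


E_photon = hc / lambda
= (6.626e-34)(3e8) / (313.4e-9)
= 6.3427e-19 J
= 3.9592 eV
KE = E_photon - phi
= 3.9592 - 3.59
= 0.3692 eV

0.3692


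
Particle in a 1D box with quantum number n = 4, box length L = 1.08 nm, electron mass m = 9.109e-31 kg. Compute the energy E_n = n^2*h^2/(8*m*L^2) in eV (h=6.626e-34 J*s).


E = n^2 * h^2 / (8 * m * L^2)
= 4^2 * (6.626e-34)^2 / (8 * 9.109e-31 * (1.08e-9)^2)
= 16 * 4.3904e-67 / (8 * 9.109e-31 * 1.1664e-18)
= 8.2645e-19 J
= 5.1588 eV

5.1588


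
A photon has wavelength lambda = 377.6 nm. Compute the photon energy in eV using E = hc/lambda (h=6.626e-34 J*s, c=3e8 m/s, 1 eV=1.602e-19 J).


E = hc / lambda
= (6.626e-34)(3e8) / (377.6e-9)
= 1.9878e-25 / 3.7760e-07
= 5.2643e-19 J
Converting to eV: 5.2643e-19 / 1.602e-19
= 3.2861 eV

3.2861


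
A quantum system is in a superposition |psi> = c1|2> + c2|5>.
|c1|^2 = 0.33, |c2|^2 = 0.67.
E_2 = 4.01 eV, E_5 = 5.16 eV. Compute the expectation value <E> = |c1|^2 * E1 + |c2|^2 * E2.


<E> = |c1|^2 * E1 + |c2|^2 * E2
= 0.33 * 4.01 + 0.67 * 5.16
= 1.3233 + 3.4572
= 4.7805 eV

4.7805


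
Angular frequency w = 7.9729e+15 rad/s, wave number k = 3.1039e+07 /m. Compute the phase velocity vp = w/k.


vp = w / k
= 7.9729e+15 / 3.1039e+07
= 2.5687e+08 m/s

2.5687e+08


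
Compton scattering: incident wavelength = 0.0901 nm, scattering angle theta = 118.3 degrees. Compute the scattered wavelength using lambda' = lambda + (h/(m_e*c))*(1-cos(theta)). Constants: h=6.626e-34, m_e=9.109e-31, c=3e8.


Compton wavelength: h/(m_e*c) = 2.4247e-12 m
d_lambda = 2.4247e-12 * (1 - cos(118.3 deg))
= 2.4247e-12 * 1.474088
= 3.5742e-12 m = 0.003574 nm
lambda' = 0.0901 + 0.003574
= 0.093674 nm

0.093674


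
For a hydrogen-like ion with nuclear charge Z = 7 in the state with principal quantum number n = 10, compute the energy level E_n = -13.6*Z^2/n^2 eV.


E_n = -13.6 * Z^2 / n^2
= -13.6 * 7^2 / 10^2
= -13.6 * 49 / 100
= -6.664 eV

-6.664


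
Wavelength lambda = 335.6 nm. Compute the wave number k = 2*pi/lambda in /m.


k = 2 * pi / lambda
= 6.2832 / (335.6e-9)
= 6.2832 / 3.3560e-07
= 1.8722e+07 /m

1.8722e+07


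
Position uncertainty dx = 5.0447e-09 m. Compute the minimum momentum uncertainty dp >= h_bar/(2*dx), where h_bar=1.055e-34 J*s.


dp = h_bar / (2 * dx)
= 1.055e-34 / (2 * 5.0447e-09)
= 1.055e-34 / 1.0089e-08
= 1.0457e-26 kg*m/s

1.0457e-26


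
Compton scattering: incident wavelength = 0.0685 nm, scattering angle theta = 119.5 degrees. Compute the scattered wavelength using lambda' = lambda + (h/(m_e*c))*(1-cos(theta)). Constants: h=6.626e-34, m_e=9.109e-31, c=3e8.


Compton wavelength: h/(m_e*c) = 2.4247e-12 m
d_lambda = 2.4247e-12 * (1 - cos(119.5 deg))
= 2.4247e-12 * 1.492424
= 3.6187e-12 m = 0.003619 nm
lambda' = 0.0685 + 0.003619
= 0.072119 nm

0.072119


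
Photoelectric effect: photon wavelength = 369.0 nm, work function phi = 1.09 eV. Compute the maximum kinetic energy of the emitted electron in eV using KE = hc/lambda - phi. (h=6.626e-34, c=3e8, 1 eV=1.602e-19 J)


E_photon = hc / lambda
= (6.626e-34)(3e8) / (369.0e-9)
= 5.3870e-19 J
= 3.3627 eV
KE = E_photon - phi
= 3.3627 - 1.09
= 2.2727 eV

2.2727


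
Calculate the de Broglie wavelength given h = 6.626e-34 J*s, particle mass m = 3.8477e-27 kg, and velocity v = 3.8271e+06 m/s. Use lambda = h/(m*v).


lambda = h / (m * v)
= 6.626e-34 / (3.8477e-27 * 3.8271e+06)
= 6.626e-34 / 1.4726e-20
= 4.4997e-14 m

4.4997e-14


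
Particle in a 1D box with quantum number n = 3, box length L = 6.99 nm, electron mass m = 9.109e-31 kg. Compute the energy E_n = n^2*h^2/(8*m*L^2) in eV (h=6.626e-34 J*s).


E = n^2 * h^2 / (8 * m * L^2)
= 3^2 * (6.626e-34)^2 / (8 * 9.109e-31 * (6.99e-9)^2)
= 9 * 4.3904e-67 / (8 * 9.109e-31 * 4.8860e-17)
= 1.1098e-20 J
= 0.0693 eV

0.0693


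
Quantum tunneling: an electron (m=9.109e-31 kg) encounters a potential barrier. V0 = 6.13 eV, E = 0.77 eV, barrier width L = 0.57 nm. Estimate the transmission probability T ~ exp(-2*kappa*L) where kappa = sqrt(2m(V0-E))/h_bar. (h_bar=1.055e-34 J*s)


V0 - E = 5.36 eV = 8.5867e-19 J
kappa = sqrt(2 * m * (V0-E)) / h_bar
= sqrt(2 * 9.109e-31 * 8.5867e-19) / 1.055e-34
= 1.1855e+10 /m
2*kappa*L = 2 * 1.1855e+10 * 0.57e-9
= 13.515
T = exp(-13.515) = 1.350534e-06

1.350534e-06


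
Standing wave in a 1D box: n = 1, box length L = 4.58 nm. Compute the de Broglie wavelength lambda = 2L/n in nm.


lambda = 2L / n
= 2 * 4.58 / 1
= 9.16 / 1
= 9.16 nm

9.16


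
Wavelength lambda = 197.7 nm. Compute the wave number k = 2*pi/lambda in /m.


k = 2 * pi / lambda
= 6.2832 / (197.7e-9)
= 6.2832 / 1.9770e-07
= 3.1781e+07 /m

3.1781e+07


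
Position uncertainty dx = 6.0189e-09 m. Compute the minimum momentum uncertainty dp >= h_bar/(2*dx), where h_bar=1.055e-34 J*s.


dp = h_bar / (2 * dx)
= 1.055e-34 / (2 * 6.0189e-09)
= 1.055e-34 / 1.2038e-08
= 8.7641e-27 kg*m/s

8.7641e-27


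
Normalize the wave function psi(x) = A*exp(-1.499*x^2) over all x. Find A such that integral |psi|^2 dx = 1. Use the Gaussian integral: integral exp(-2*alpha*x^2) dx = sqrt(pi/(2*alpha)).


integral |psi|^2 dx = A^2 * sqrt(pi/(2*alpha)) = 1
A^2 = sqrt(2*alpha/pi)
= sqrt(2 * 1.499 / pi)
= 0.976879
A = sqrt(0.976879)
= 0.9884

0.9884


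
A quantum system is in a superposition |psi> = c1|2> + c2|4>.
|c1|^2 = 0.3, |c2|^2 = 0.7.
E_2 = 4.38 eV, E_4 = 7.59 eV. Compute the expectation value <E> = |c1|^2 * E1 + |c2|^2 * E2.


<E> = |c1|^2 * E1 + |c2|^2 * E2
= 0.3 * 4.38 + 0.7 * 7.59
= 1.314 + 5.313
= 6.627 eV

6.627


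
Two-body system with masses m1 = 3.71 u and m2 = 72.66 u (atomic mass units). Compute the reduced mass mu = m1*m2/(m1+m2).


mu = m1 * m2 / (m1 + m2)
= 3.71 * 72.66 / (3.71 + 72.66)
= 269.5686 / 76.37
= 3.5298 u

3.5298


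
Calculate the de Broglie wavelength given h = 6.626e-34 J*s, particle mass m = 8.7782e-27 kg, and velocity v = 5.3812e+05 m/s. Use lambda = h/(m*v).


lambda = h / (m * v)
= 6.626e-34 / (8.7782e-27 * 5.3812e+05)
= 6.626e-34 / 4.7237e-21
= 1.4027e-13 m

1.4027e-13


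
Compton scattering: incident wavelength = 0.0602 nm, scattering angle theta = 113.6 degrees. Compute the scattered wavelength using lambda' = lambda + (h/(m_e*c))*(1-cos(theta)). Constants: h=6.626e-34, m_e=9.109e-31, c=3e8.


Compton wavelength: h/(m_e*c) = 2.4247e-12 m
d_lambda = 2.4247e-12 * (1 - cos(113.6 deg))
= 2.4247e-12 * 1.400349
= 3.3954e-12 m = 0.003395 nm
lambda' = 0.0602 + 0.003395
= 0.063595 nm

0.063595


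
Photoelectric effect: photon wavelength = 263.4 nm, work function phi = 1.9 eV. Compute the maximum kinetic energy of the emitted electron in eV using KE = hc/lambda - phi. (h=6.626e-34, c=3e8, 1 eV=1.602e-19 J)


E_photon = hc / lambda
= (6.626e-34)(3e8) / (263.4e-9)
= 7.5467e-19 J
= 4.7108 eV
KE = E_photon - phi
= 4.7108 - 1.9
= 2.8108 eV

2.8108


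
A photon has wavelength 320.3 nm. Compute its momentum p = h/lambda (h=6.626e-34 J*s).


p = h / lambda
= 6.626e-34 / (320.3e-9)
= 6.626e-34 / 3.2030e-07
= 2.0687e-27 kg*m/s

2.0687e-27


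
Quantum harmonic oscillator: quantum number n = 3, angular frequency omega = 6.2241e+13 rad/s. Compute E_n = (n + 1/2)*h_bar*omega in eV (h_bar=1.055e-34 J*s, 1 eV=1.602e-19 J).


E = (n + 1/2) * h_bar * omega
= (3 + 0.5) * 1.055e-34 * 6.2241e+13
= 3.5 * 6.5664e-21
= 2.2982e-20 J
= 0.1435 eV

0.1435


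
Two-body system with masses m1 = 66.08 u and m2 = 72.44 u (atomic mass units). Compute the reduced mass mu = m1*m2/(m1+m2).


mu = m1 * m2 / (m1 + m2)
= 66.08 * 72.44 / (66.08 + 72.44)
= 4786.8352 / 138.52
= 34.557 u

34.557


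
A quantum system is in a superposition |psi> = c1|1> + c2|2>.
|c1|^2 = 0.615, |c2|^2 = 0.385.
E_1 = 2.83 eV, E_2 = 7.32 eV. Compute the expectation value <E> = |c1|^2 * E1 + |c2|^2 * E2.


<E> = |c1|^2 * E1 + |c2|^2 * E2
= 0.615 * 2.83 + 0.385 * 7.32
= 1.7405 + 2.8182
= 4.5587 eV

4.5587


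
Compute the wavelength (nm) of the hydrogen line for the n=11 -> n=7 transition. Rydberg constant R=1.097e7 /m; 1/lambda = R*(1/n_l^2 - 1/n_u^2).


1/lambda = R * (1/n_l^2 - 1/n_u^2)
= 1.097e7 * (1/7^2 - 1/11^2)
= 1.097e7 * (0.020408 - 0.008264)
= 1.097e7 * 0.012144
= 1.3322e+05 /m
lambda = 1 / 1.3322e+05 = 7506.5836 nm

7506.5836


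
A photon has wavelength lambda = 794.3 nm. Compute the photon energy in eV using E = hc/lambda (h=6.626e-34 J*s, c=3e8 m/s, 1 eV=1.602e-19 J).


E = hc / lambda
= (6.626e-34)(3e8) / (794.3e-9)
= 1.9878e-25 / 7.9430e-07
= 2.5026e-19 J
Converting to eV: 2.5026e-19 / 1.602e-19
= 1.5622 eV

1.5622


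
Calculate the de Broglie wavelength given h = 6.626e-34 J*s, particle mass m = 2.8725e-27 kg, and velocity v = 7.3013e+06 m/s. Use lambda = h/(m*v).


lambda = h / (m * v)
= 6.626e-34 / (2.8725e-27 * 7.3013e+06)
= 6.626e-34 / 2.0973e-20
= 3.1593e-14 m

3.1593e-14


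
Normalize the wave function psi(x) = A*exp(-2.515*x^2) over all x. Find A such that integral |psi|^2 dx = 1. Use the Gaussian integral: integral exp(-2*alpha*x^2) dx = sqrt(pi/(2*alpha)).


integral |psi|^2 dx = A^2 * sqrt(pi/(2*alpha)) = 1
A^2 = sqrt(2*alpha/pi)
= sqrt(2 * 2.515 / pi)
= 1.265345
A = sqrt(1.265345)
= 1.1249

1.1249


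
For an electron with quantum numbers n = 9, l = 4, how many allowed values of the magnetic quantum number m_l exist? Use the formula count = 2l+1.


m_l ranges from -l to +l in integer steps
So m_l goes from -4 to +4
Count = 2l + 1 = 2*4 + 1
= 9

9


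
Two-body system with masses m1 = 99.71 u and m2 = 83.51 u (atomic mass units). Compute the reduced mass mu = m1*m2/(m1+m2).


mu = m1 * m2 / (m1 + m2)
= 99.71 * 83.51 / (99.71 + 83.51)
= 8326.7821 / 183.22
= 45.4469 u

45.4469


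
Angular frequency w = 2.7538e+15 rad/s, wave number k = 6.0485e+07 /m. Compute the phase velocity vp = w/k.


vp = w / k
= 2.7538e+15 / 6.0485e+07
= 4.5529e+07 m/s

4.5529e+07


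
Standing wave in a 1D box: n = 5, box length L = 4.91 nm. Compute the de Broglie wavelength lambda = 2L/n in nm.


lambda = 2L / n
= 2 * 4.91 / 5
= 9.82 / 5
= 1.964 nm

1.964


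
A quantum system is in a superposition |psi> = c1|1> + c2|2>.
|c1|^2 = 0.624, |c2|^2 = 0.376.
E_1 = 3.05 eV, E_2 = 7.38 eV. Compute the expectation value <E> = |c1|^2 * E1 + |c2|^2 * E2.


<E> = |c1|^2 * E1 + |c2|^2 * E2
= 0.624 * 3.05 + 0.376 * 7.38
= 1.9032 + 2.7749
= 4.6781 eV

4.6781


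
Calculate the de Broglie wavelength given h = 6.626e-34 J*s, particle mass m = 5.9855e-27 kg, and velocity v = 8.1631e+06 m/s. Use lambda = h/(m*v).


lambda = h / (m * v)
= 6.626e-34 / (5.9855e-27 * 8.1631e+06)
= 6.626e-34 / 4.8860e-20
= 1.3561e-14 m

1.3561e-14


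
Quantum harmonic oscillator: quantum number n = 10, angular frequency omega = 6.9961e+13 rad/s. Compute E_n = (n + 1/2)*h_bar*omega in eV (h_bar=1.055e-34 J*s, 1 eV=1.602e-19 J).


E = (n + 1/2) * h_bar * omega
= (10 + 0.5) * 1.055e-34 * 6.9961e+13
= 10.5 * 7.3809e-21
= 7.7499e-20 J
= 0.4838 eV

0.4838


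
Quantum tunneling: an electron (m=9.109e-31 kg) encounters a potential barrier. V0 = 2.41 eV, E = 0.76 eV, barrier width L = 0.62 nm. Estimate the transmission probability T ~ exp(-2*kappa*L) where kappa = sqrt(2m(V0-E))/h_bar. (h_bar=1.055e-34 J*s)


V0 - E = 1.65 eV = 2.6433e-19 J
kappa = sqrt(2 * m * (V0-E)) / h_bar
= sqrt(2 * 9.109e-31 * 2.6433e-19) / 1.055e-34
= 6.5777e+09 /m
2*kappa*L = 2 * 6.5777e+09 * 0.62e-9
= 8.1563
T = exp(-8.1563) = 2.869241e-04

2.869241e-04


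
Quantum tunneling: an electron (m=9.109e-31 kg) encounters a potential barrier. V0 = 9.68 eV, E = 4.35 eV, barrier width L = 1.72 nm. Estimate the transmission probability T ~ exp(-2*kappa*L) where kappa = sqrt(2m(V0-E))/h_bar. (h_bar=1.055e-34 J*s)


V0 - E = 5.33 eV = 8.5387e-19 J
kappa = sqrt(2 * m * (V0-E)) / h_bar
= sqrt(2 * 9.109e-31 * 8.5387e-19) / 1.055e-34
= 1.1822e+10 /m
2*kappa*L = 2 * 1.1822e+10 * 1.72e-9
= 40.6678
T = exp(-40.6678) = 2.178603e-18

2.178603e-18


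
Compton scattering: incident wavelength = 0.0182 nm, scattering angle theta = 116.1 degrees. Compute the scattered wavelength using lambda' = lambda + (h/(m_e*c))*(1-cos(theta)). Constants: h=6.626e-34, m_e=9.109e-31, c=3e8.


Compton wavelength: h/(m_e*c) = 2.4247e-12 m
d_lambda = 2.4247e-12 * (1 - cos(116.1 deg))
= 2.4247e-12 * 1.439939
= 3.4914e-12 m = 0.003491 nm
lambda' = 0.0182 + 0.003491
= 0.021691 nm

0.021691
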